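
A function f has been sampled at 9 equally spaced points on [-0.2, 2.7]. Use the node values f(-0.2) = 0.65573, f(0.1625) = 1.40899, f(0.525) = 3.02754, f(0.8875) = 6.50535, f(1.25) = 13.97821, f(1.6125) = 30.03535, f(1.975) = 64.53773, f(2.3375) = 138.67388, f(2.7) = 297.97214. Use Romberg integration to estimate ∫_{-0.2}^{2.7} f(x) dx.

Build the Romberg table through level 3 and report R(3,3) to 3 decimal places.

140.930

R(0,0) (trapezoid, 1 panel, h=2.9000): 433.01041
R(1,0) (trapezoid, 2 panels, h=1.4500): 236.77361
R(2,0) (trapezoid, 4 panels, h=0.7250): 167.37163
R(3,0) (trapezoid, 8 panels, h=0.3625): 147.71186
R(1,1) = 236.77361 + (236.77361 − 433.01041)/3 = 171.36134
R(2,1) = 167.37163 + (167.37163 − 236.77361)/3 = 144.23764
R(3,1) = 147.71186 + (147.71186 − 167.37163)/3 = 141.15860
R(2,2) = 144.23764 + (144.23764 − 171.36134)/15 = 142.42939
R(3,2) = 141.15860 + (141.15860 − 144.23764)/15 = 140.95333
R(3,3) = 140.95333 + (140.95333 − 142.42939)/63 = 140.92990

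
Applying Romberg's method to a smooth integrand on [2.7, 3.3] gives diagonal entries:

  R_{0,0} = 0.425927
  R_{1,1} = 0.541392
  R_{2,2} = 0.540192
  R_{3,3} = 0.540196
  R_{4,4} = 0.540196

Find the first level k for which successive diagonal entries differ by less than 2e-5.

k = 3

|R_{1,1} − R_{0,0}| = 0.115465 ≥ 2e-5
|R_{2,2} − R_{1,1}| = 0.001200 ≥ 2e-5
|R_{3,3} − R_{2,2}| = 0.000004 < 2e-5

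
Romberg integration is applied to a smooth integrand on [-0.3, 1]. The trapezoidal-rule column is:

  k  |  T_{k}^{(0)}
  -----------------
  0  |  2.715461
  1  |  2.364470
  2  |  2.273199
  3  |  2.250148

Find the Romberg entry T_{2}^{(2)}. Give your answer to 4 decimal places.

Richardson extrapolation on the trapezoidal column (denominator 4−1=3):
T_{1}^{(1)} = (4·2.364470 − 2.715461) / 3 = 2.247473
T_{2}^{(1)} = (4·2.273199 − 2.364470) / 3 = 2.242775
T_{2}^{(2)} = 2.242775 + (2.242775 − 2.247473)/15 = 2.242462
(Column j=1 coincides with Simpson's rule on the same nodes.)

2.2425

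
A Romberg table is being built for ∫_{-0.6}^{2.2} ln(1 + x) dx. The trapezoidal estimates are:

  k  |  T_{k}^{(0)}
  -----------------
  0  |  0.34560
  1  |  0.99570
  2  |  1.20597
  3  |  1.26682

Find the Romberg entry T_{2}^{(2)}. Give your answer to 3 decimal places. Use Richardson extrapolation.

1.280

Richardson extrapolation on the trapezoidal column (denominator 4−1=3):
T_{1}^{(1)} = (4·0.99570 − 0.34560) / 3 = 1.21240
T_{2}^{(1)} = (4·1.20597 − 0.99570) / 3 = 1.27606
T_{2}^{(2)} = (16·1.27606 − 1.21240) / 15 = 1.28030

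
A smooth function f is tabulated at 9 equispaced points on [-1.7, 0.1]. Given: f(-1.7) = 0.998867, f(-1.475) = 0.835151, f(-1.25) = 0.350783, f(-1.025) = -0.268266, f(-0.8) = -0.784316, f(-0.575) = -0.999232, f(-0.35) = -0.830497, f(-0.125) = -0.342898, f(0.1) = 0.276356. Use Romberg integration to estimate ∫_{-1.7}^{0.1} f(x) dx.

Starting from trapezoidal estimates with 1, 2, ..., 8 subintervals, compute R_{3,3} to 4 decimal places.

R_{0,0} (trapezoid, 1 panel, h=1.8000): 1.147701
R_{1,0} (trapezoid, 2 panels, h=0.9000): -0.132034
R_{2,0} (trapezoid, 4 panels, h=0.4500): -0.281888
R_{3,0} (trapezoid, 8 panels, h=0.2250): -0.315374
R_{1,1} = -0.132034 + (-0.132034 − 1.147701)/3 = -0.558612
R_{2,1} = -0.281888 + (-0.281888 − (-0.132034))/3 = -0.331839
R_{3,1} = -0.315374 + (-0.315374 − (-0.281888))/3 = -0.326536
R_{2,2} = -0.331839 + (-0.331839 − (-0.558612))/15 = -0.316721
R_{3,2} = -0.326536 + (-0.326536 − (-0.331839))/15 = -0.326182
R_{3,3} = -0.326182 + (-0.326182 − (-0.316721))/63 = -0.326332

-0.3263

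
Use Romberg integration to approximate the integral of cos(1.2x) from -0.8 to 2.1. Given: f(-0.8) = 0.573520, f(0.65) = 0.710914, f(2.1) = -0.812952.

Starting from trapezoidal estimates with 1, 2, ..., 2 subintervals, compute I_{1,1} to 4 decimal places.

1.2587

I_{0,0} (trapezoid, 1 panel, h=2.9000): -0.347176
I_{1,0} (trapezoid, 2 panels, h=1.4500): 0.857237
I_{1,1} = 0.857237 + (0.857237 − (-0.347176))/3 = 1.258708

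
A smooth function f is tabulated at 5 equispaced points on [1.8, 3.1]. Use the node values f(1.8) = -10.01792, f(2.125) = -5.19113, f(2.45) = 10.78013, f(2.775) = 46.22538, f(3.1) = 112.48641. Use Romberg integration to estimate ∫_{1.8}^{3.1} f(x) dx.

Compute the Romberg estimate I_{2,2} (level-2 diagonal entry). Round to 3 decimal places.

31.196

I_{0,0} (trapezoid, 1 panel, h=1.3000): 66.60452
I_{1,0} (trapezoid, 2 panels, h=0.6500): 40.30934
I_{2,0} (trapezoid, 4 panels, h=0.3250): 33.49080
I_{1,1} = 40.30934 + (40.30934 − 66.60452)/3 = 31.54428
I_{2,1} = 33.49080 + (33.49080 − 40.30934)/3 = 31.21795
I_{2,2} = 31.21795 + (31.21795 − 31.54428)/15 = 31.19619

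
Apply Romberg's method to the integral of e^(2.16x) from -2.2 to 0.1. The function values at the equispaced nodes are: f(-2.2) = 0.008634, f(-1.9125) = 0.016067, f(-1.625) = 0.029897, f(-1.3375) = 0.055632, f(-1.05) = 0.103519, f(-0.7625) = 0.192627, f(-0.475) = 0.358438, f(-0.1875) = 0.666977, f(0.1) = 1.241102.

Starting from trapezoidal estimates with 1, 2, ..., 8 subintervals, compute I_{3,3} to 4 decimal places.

0.5706

I_{0,0} (trapezoid, 1 panel, h=2.3000): 1.437196
I_{1,0} (trapezoid, 2 panels, h=1.1500): 0.837645
I_{2,0} (trapezoid, 4 panels, h=0.5750): 0.642115
I_{3,0} (trapezoid, 8 panels, h=0.2875): 0.588807
I_{1,1} = 0.837645 + (0.837645 − 1.437196)/3 = 0.637795
I_{2,1} = 0.642115 + (0.642115 − 0.837645)/3 = 0.576938
I_{3,1} = 0.588807 + (0.588807 − 0.642115)/3 = 0.571038
I_{2,2} = 0.576938 + (0.576938 − 0.637795)/15 = 0.572881
I_{3,2} = 0.571038 + (0.571038 − 0.576938)/15 = 0.570645
I_{3,3} = 0.570645 + (0.570645 − 0.572881)/63 = 0.570610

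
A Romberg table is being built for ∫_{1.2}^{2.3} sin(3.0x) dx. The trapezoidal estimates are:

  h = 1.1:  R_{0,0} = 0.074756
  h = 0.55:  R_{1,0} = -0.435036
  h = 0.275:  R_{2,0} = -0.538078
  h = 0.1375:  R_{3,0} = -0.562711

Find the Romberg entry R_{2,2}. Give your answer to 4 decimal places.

R_{1,1} = -0.435036 + (-0.435036 − 0.074756)/3 = -0.604967
R_{2,1} = (4·(-0.538078) − (-0.435036)) / 3 = -0.572425
R_{2,2} = (16·(-0.572425) − (-0.604967)) / 15 = -0.570256

-0.5703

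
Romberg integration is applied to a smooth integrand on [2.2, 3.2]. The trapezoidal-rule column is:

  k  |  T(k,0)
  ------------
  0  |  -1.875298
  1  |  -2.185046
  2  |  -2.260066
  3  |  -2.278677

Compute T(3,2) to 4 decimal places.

-2.2849

T(2,1) = (4·(-2.260066) − (-2.185046)) / 3 = -2.285073
T(3,1) = -2.278677 + (-2.278677 − (-2.260066))/3 = -2.284881
T(3,2) = (16·(-2.284881) − (-2.285073)) / 15 = -2.284868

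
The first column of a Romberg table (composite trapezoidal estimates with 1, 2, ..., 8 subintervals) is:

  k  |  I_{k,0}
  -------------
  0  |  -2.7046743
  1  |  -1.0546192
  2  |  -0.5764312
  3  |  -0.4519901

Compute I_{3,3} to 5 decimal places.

Richardson extrapolation on the trapezoidal column (denominator 4−1=3):
I_{1,1} = (4·(-1.0546192) − (-2.7046743)) / 3 = -0.5046008
I_{2,1} = (4·(-0.5764312) − (-1.0546192)) / 3 = -0.4170352
I_{3,1} = -0.4519901 + (-0.4519901 − (-0.5764312))/3 = -0.4105097
I_{2,2} = (16·(-0.4170352) − (-0.5046008)) / 15 = -0.4111975
I_{3,2} = (16·(-0.4105097) − (-0.4170352)) / 15 = -0.4100747
I_{3,3} = (64·(-0.4100747) − (-0.4111975)) / 63 = -0.4100569

-0.41006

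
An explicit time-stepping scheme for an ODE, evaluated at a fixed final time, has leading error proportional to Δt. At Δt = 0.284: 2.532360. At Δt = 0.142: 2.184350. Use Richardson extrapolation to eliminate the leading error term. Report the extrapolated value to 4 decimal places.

1.8363

Extrapolated value = (2·A(Δt/2) − A(Δt)) / (2 − 1)
= (2·2.184350 − 2.532360) / 1
= 1.836340 / 1 = 1.836340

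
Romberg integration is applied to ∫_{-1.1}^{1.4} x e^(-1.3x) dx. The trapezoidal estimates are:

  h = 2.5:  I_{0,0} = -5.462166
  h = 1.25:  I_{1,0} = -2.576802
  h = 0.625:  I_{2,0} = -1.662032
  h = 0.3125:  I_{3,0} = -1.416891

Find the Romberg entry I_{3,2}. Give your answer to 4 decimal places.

Richardson extrapolation on the trapezoidal column (denominator 4−1=3):
I_{2,1} = -1.662032 + (-1.662032 − (-2.576802))/3 = -1.357109
I_{3,1} = -1.416891 + (-1.416891 − (-1.662032))/3 = -1.335177
I_{3,2} = (16·(-1.335177) − (-1.357109)) / 15 = -1.333715
(Column j=1 coincides with Simpson's rule on the same nodes.)

-1.3337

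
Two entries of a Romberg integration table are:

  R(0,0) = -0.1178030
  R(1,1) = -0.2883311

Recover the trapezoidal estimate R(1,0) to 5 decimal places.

-0.24570

From R(1,1) = (4·R(1,0) − R(0,0))/3, solve for R(1,0):
4·R(1,0) = 3·(-0.2883311) + (-0.1178030) = -0.9827963
R(1,0) = -0.2456991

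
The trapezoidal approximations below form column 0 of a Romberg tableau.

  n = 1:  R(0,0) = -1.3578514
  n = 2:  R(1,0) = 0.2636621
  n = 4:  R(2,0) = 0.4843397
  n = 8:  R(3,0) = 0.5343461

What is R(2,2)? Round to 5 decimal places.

0.54148

Richardson extrapolation on the trapezoidal column (denominator 4−1=3):
R(1,1) = (4·0.2636621 − (-1.3578514)) / 3 = 0.8041666
R(2,1) = (4·0.4843397 − 0.2636621) / 3 = 0.5578989
R(2,2) = 0.5578989 + (0.5578989 − 0.8041666)/15 = 0.5414811
(Column j=1 coincides with Simpson's rule on the same nodes.)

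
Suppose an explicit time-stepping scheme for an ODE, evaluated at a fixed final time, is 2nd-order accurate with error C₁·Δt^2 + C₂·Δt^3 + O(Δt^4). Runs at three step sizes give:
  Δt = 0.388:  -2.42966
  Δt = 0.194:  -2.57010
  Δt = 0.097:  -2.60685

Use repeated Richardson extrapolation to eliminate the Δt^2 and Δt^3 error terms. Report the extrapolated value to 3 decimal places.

First eliminate the Δt^2 term (factor 2^2 = 4):
  B₁ = (4·(-2.57010) − (-2.42966))/3 = -2.61691
  B₂ = (4·(-2.60685) − (-2.57010))/3 = -2.61910
Then eliminate the Δt^3 term (factor 2^3 = 8):
  (8·(-2.61910) − (-2.61691))/7 = -2.61941

-2.619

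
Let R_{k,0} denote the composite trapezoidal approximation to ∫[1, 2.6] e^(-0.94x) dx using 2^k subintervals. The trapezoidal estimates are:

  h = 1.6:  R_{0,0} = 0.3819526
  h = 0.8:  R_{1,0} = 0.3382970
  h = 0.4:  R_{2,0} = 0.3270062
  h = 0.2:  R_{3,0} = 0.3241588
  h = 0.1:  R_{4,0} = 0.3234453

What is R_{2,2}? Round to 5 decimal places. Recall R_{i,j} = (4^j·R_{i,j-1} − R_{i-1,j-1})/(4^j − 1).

Richardson extrapolation on the trapezoidal column (denominator 4−1=3):
R_{1,1} = 0.3382970 + (0.3382970 − 0.3819526)/3 = 0.3237451
R_{2,1} = (4·0.3270062 − 0.3382970) / 3 = 0.3232426
R_{2,2} = (16·0.3232426 − 0.3237451) / 15 = 0.3232091

0.32321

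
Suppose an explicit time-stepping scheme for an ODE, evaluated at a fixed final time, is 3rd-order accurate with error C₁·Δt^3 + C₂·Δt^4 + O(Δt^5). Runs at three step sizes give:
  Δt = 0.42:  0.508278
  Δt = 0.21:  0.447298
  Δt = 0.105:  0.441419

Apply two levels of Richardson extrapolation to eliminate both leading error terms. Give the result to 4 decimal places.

0.4407

First eliminate the Δt^3 term (factor 2^3 = 8):
  B₁ = (8·0.447298 − 0.508278)/7 = 0.438587
  B₂ = (8·0.441419 − 0.447298)/7 = 0.440579
Then eliminate the Δt^4 term (factor 2^4 = 16):
  (16·0.440579 − 0.438587)/15 = 0.440712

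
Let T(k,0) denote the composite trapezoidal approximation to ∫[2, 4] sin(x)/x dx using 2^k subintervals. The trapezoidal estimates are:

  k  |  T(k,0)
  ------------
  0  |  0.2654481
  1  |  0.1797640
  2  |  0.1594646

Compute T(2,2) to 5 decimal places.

T(1,1) = 0.1797640 + (0.1797640 − 0.2654481)/3 = 0.1512026
T(2,1) = 0.1594646 + (0.1594646 − 0.1797640)/3 = 0.1526981
T(2,2) = (16·0.1526981 − 0.1512026) / 15 = 0.1527978

0.15280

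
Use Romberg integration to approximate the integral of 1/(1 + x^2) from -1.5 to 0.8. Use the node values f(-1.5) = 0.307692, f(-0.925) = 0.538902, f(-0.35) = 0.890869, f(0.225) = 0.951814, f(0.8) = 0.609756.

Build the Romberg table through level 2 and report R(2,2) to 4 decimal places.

1.6564

R(0,0) (trapezoid, 1 panel, h=2.3000): 1.055065
R(1,0) (trapezoid, 2 panels, h=1.1500): 1.552032
R(2,0) (trapezoid, 4 panels, h=0.5750): 1.633178
R(1,1) = 1.552032 + (1.552032 − 1.055065)/3 = 1.717688
R(2,1) = 1.633178 + (1.633178 − 1.552032)/3 = 1.660227
R(2,2) = 1.660227 + (1.660227 − 1.717688)/15 = 1.656396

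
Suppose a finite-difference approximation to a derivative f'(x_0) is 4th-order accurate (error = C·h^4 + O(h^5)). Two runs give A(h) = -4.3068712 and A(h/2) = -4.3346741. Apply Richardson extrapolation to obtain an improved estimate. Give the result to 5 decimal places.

Extrapolated value = (16·A(h/2) − A(h)) / (16 − 1)
= (16·(-4.3346741) − (-4.3068712)) / 15
= -65.0479144 / 15 = -4.3365276

-4.33653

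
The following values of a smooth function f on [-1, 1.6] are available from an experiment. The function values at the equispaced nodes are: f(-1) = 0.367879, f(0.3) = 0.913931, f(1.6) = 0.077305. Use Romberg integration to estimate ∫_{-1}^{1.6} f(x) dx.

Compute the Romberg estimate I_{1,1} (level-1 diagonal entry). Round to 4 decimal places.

I_{0,0} (trapezoid, 1 panel, h=2.6000): 0.578739
I_{1,0} (trapezoid, 2 panels, h=1.3000): 1.477480
I_{1,1} = 1.477480 + (1.477480 − 0.578739)/3 = 1.777060

1.7771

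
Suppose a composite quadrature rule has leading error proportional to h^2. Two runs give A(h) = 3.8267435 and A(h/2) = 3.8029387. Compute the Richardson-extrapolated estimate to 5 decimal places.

Extrapolated value = (4·A(h/2) − A(h)) / (4 − 1)
= (4·3.8029387 − 3.8267435) / 3
= 11.3850113 / 3 = 3.7950038

3.79500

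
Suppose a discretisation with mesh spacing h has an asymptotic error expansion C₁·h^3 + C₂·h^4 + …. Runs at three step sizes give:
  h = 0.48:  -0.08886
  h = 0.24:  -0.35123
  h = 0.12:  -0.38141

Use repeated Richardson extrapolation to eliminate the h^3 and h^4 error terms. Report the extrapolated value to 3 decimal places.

-0.386

First eliminate the h^3 term (factor 2^3 = 8):
  B₁ = (8·(-0.35123) − (-0.08886))/7 = -0.38871
  B₂ = (8·(-0.38141) − (-0.35123))/7 = -0.38572
Then eliminate the h^4 term (factor 2^4 = 16):
  (16·(-0.38572) − (-0.38871))/15 = -0.38552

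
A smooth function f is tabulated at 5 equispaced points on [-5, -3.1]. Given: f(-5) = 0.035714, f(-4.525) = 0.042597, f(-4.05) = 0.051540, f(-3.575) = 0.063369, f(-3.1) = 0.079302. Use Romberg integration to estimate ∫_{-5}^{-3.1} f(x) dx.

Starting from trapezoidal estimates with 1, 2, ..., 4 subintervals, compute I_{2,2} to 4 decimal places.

I_{0,0} (trapezoid, 1 panel, h=1.9000): 0.109265
I_{1,0} (trapezoid, 2 panels, h=0.9500): 0.103596
I_{2,0} (trapezoid, 4 panels, h=0.4750): 0.102132
I_{1,1} = 0.103596 + (0.103596 − 0.109265)/3 = 0.101706
I_{2,1} = 0.102132 + (0.102132 − 0.103596)/3 = 0.101644
I_{2,2} = 0.101644 + (0.101644 − 0.101706)/15 = 0.101640

0.1016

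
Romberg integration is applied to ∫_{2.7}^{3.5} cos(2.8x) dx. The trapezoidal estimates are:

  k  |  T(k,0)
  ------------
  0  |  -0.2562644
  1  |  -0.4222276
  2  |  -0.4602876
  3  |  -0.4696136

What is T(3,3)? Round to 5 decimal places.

T(1,1) = (4·(-0.4222276) − (-0.2562644)) / 3 = -0.4775487
T(2,1) = (4·(-0.4602876) − (-0.4222276)) / 3 = -0.4729743
T(3,1) = (4·(-0.4696136) − (-0.4602876)) / 3 = -0.4727223
T(2,2) = (16·(-0.4729743) − (-0.4775487)) / 15 = -0.4726693
T(3,2) = -0.4727223 + (-0.4727223 − (-0.4729743))/15 = -0.4727055
T(3,3) = -0.4727055 + (-0.4727055 − (-0.4726693))/63 = -0.4727061

-0.47271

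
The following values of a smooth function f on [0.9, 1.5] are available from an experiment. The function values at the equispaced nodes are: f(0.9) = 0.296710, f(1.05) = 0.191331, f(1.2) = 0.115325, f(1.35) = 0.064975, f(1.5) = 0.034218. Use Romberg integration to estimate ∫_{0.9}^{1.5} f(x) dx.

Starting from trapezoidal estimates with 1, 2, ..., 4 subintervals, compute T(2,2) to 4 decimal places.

T(0,0) (trapezoid, 1 panel, h=0.6000): 0.099278
T(1,0) (trapezoid, 2 panels, h=0.3000): 0.084237
T(2,0) (trapezoid, 4 panels, h=0.1500): 0.080564
T(1,1) = 0.084237 + (0.084237 − 0.099278)/3 = 0.079223
T(2,1) = 0.080564 + (0.080564 − 0.084237)/3 = 0.079340
T(2,2) = 0.079340 + (0.079340 − 0.079223)/15 = 0.079348

0.0793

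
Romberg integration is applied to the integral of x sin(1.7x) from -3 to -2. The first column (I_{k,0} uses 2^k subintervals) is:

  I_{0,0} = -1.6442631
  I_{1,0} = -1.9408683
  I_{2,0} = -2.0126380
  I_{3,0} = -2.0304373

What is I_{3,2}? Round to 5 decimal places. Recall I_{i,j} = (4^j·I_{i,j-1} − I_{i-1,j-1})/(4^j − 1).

Richardson extrapolation on the trapezoidal column (denominator 4−1=3):
I_{2,1} = -2.0126380 + (-2.0126380 − (-1.9408683))/3 = -2.0365612
I_{3,1} = (4·(-2.0304373) − (-2.0126380)) / 3 = -2.0363704
I_{3,2} = (16·(-2.0363704) − (-2.0365612)) / 15 = -2.0363577

-2.03636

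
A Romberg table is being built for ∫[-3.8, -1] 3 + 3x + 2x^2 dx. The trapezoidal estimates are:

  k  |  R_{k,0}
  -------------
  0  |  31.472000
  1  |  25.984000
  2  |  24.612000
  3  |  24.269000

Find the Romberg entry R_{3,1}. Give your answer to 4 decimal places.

Richardson extrapolation on the trapezoidal column (denominator 4−1=3):
R_{3,1} = (4·24.269000 − 24.612000) / 3 = 24.154667

24.1547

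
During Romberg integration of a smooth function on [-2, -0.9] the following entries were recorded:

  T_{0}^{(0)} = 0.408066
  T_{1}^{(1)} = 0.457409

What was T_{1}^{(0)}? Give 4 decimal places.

From T_{1}^{(1)} = (4·T_{1}^{(0)} − T_{0}^{(0)})/3, solve for T_{1}^{(0)}:
4·T_{1}^{(0)} = 3·0.457409 + 0.408066 = 1.780293
T_{1}^{(0)} = 0.445073

0.4451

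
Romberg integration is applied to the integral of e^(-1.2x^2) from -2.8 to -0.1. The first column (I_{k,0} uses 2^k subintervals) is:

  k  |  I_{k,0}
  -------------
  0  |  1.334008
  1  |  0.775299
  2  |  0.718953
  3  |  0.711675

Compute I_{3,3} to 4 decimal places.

Richardson extrapolation on the trapezoidal column (denominator 4−1=3):
I_{1,1} = (4·0.775299 − 1.334008) / 3 = 0.589063
I_{2,1} = 0.718953 + (0.718953 − 0.775299)/3 = 0.700171
I_{3,1} = (4·0.711675 − 0.718953) / 3 = 0.709249
I_{2,2} = (16·0.700171 − 0.589063) / 15 = 0.707578
I_{3,2} = (16·0.709249 − 0.700171) / 15 = 0.709854
I_{3,3} = 0.709854 + (0.709854 − 0.707578)/63 = 0.709890
(Column j=1 coincides with Simpson's rule on the same nodes.)

0.7099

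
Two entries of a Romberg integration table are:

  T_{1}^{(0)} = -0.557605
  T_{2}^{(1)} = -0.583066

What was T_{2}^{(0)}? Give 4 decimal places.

-0.5767

From T_{2}^{(1)} = (4·T_{2}^{(0)} − T_{1}^{(0)})/3, solve for T_{2}^{(0)}:
4·T_{2}^{(0)} = 3·(-0.583066) + (-0.557605) = -2.306803
T_{2}^{(0)} = -0.576701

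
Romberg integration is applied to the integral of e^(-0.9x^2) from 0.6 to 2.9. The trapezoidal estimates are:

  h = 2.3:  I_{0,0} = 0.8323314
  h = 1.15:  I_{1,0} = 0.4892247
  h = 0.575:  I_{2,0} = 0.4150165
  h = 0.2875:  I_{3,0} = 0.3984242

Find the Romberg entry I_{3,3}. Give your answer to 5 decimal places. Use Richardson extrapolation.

0.39310

I_{1,1} = 0.4892247 + (0.4892247 − 0.8323314)/3 = 0.3748558
I_{2,1} = 0.4150165 + (0.4150165 − 0.4892247)/3 = 0.3902804
I_{3,1} = 0.3984242 + (0.3984242 − 0.4150165)/3 = 0.3928934
I_{2,2} = (16·0.3902804 − 0.3748558) / 15 = 0.3913087
I_{3,2} = (16·0.3928934 − 0.3902804) / 15 = 0.3930676
I_{3,3} = 0.3930676 + (0.3930676 − 0.3913087)/63 = 0.3930955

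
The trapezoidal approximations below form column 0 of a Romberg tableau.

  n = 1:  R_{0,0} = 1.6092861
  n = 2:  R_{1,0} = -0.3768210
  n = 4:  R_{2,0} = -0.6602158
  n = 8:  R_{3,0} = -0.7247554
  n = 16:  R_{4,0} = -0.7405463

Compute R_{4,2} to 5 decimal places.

R_{3,1} = (4·(-0.7247554) − (-0.6602158)) / 3 = -0.7462686
R_{4,1} = -0.7405463 + (-0.7405463 − (-0.7247554))/3 = -0.7458099
R_{4,2} = -0.7458099 + (-0.7458099 − (-0.7462686))/15 = -0.7457793

-0.74578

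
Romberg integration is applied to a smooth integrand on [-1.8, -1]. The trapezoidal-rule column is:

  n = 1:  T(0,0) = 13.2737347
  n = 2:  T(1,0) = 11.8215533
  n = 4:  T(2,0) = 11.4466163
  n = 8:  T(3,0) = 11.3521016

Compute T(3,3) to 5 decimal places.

11.32053

T(1,1) = 11.8215533 + (11.8215533 − 13.2737347)/3 = 11.3374928
T(2,1) = (4·11.4466163 − 11.8215533) / 3 = 11.3216373
T(3,1) = 11.3521016 + (11.3521016 − 11.4466163)/3 = 11.3205967
T(2,2) = 11.3216373 + (11.3216373 − 11.3374928)/15 = 11.3205803
T(3,2) = (16·11.3205967 − 11.3216373) / 15 = 11.3205273
T(3,3) = 11.3205273 + (11.3205273 − 11.3205803)/63 = 11.3205265
(Column j=1 coincides with Simpson's rule on the same nodes.)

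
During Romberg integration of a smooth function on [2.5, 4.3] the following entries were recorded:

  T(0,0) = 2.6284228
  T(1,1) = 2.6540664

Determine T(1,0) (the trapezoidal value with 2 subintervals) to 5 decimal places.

2.64766

From T(1,1) = (4·T(1,0) − T(0,0))/3, solve for T(1,0):
4·T(1,0) = 3·2.6540664 + 2.6284228 = 10.5906220
T(1,0) = 2.6476555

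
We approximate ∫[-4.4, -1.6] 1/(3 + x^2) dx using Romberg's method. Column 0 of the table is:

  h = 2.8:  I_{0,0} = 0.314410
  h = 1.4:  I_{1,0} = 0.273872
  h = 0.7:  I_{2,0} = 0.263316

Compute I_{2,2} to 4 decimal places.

0.2598

Richardson extrapolation on the trapezoidal column (denominator 4−1=3):
I_{1,1} = (4·0.273872 − 0.314410) / 3 = 0.260359
I_{2,1} = 0.263316 + (0.263316 − 0.273872)/3 = 0.259797
I_{2,2} = (16·0.259797 − 0.260359) / 15 = 0.259760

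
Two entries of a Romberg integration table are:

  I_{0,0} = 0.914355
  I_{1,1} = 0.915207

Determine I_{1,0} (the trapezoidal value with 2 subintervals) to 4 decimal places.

From I_{1,1} = (4·I_{1,0} − I_{0,0})/3, solve for I_{1,0}:
4·I_{1,0} = 3·0.915207 + 0.914355 = 3.659976
I_{1,0} = 0.914994

0.9150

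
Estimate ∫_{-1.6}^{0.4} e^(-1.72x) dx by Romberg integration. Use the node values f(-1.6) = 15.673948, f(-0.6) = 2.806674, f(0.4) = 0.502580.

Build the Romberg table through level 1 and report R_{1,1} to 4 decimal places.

R_{0,0} (trapezoid, 1 panel, h=2.0000): 16.176528
R_{1,0} (trapezoid, 2 panels, h=1.0000): 10.894938
R_{1,1} = 10.894938 + (10.894938 − 16.176528)/3 = 9.134408

9.1344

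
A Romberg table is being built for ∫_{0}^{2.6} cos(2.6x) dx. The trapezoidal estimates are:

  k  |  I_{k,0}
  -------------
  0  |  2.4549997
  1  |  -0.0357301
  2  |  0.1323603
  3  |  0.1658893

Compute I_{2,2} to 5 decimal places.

Richardson extrapolation on the trapezoidal column (denominator 4−1=3):
I_{1,1} = -0.0357301 + (-0.0357301 − 2.4549997)/3 = -0.8659734
I_{2,1} = (4·0.1323603 − (-0.0357301)) / 3 = 0.1883904
I_{2,2} = 0.1883904 + (0.1883904 − (-0.8659734))/15 = 0.2586813

0.25868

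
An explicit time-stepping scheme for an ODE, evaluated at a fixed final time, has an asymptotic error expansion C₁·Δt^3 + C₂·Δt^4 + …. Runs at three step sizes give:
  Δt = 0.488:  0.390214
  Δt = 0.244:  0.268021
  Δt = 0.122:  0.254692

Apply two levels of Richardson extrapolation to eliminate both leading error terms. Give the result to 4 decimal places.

0.2529

First eliminate the Δt^3 term (factor 2^3 = 8):
  B₁ = (8·0.268021 − 0.390214)/7 = 0.250565
  B₂ = (8·0.254692 − 0.268021)/7 = 0.252788
Then eliminate the Δt^4 term (factor 2^4 = 16):
  (16·0.252788 − 0.250565)/15 = 0.252936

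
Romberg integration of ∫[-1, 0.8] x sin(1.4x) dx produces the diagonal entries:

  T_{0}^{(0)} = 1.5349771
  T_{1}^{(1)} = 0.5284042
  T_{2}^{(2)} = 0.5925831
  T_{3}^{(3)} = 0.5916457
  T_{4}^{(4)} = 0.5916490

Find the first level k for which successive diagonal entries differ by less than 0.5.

k = 2

|T_{1}^{(1)} − T_{0}^{(0)}| = 1.0065729 ≥ 0.5
|T_{2}^{(2)} − T_{1}^{(1)}| = 0.0641789 < 0.5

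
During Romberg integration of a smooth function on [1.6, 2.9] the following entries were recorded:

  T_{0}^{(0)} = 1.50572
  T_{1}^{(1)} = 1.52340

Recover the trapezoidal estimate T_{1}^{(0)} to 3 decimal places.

1.519

From T_{1}^{(1)} = (4·T_{1}^{(0)} − T_{0}^{(0)})/3, solve for T_{1}^{(0)}:
4·T_{1}^{(0)} = 3·1.52340 + 1.50572 = 6.07592
T_{1}^{(0)} = 1.51898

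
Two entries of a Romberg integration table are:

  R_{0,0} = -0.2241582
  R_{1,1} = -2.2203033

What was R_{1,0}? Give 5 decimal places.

-1.72127

From R_{1,1} = (4·R_{1,0} − R_{0,0})/3, solve for R_{1,0}:
4·R_{1,0} = 3·(-2.2203033) + (-0.2241582) = -6.8850681
R_{1,0} = -1.7212670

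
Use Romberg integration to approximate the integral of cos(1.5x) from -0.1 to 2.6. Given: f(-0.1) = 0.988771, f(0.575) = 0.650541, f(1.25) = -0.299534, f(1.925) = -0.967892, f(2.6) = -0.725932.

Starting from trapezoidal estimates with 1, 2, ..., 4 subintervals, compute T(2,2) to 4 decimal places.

-0.3573

T(0,0) (trapezoid, 1 panel, h=2.7000): 0.354833
T(1,0) (trapezoid, 2 panels, h=1.3500): -0.226955
T(2,0) (trapezoid, 4 panels, h=0.6750): -0.327689
T(1,1) = -0.226955 + (-0.226955 − 0.354833)/3 = -0.420884
T(2,1) = -0.327689 + (-0.327689 − (-0.226955))/3 = -0.361267
T(2,2) = -0.361267 + (-0.361267 − (-0.420884))/15 = -0.357293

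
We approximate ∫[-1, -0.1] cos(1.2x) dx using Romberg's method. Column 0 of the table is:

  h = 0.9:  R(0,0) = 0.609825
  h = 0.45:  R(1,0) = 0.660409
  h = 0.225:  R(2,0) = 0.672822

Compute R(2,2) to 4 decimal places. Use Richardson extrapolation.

Richardson extrapolation on the trapezoidal column (denominator 4−1=3):
R(1,1) = (4·0.660409 − 0.609825) / 3 = 0.677270
R(2,1) = 0.672822 + (0.672822 − 0.660409)/3 = 0.676960
R(2,2) = (16·0.676960 − 0.677270) / 15 = 0.676939

0.6769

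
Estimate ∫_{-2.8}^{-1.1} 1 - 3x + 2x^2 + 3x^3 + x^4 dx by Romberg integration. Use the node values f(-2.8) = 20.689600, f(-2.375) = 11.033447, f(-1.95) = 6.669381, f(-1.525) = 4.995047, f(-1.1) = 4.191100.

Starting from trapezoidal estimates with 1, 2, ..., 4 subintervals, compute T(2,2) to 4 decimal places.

T(0,0) (trapezoid, 1 panel, h=1.7000): 21.148595
T(1,0) (trapezoid, 2 panels, h=0.8500): 16.243271
T(2,0) (trapezoid, 4 panels, h=0.4250): 14.933746
T(1,1) = 16.243271 + (16.243271 − 21.148595)/3 = 14.608163
T(2,1) = 14.933746 + (14.933746 − 16.243271)/3 = 14.497238
T(2,2) = 14.497238 + (14.497238 − 14.608163)/15 = 14.489843

14.4898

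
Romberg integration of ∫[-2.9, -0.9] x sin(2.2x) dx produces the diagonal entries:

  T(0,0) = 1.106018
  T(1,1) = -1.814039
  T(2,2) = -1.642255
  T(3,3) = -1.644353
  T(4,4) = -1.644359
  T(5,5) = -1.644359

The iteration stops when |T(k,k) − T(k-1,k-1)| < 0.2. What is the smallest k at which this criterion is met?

k = 2

|T(1,1) − T(0,0)| = 2.920057 ≥ 0.2
|T(2,2) − T(1,1)| = 0.171784 < 0.2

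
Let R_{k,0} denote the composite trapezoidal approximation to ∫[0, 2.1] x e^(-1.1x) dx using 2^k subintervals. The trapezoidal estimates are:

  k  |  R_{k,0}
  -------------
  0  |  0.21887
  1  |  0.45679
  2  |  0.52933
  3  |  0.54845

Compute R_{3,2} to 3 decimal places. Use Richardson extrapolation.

0.555

Richardson extrapolation on the trapezoidal column (denominator 4−1=3):
R_{2,1} = 0.52933 + (0.52933 − 0.45679)/3 = 0.55351
R_{3,1} = 0.54845 + (0.54845 − 0.52933)/3 = 0.55482
R_{3,2} = 0.55482 + (0.55482 − 0.55351)/15 = 0.55491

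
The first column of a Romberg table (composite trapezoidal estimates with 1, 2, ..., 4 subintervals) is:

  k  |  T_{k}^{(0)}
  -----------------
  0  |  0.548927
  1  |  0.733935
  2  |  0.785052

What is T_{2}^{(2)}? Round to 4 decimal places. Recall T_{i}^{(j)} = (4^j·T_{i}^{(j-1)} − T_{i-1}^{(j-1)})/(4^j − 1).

Richardson extrapolation on the trapezoidal column (denominator 4−1=3):
T_{1}^{(1)} = 0.733935 + (0.733935 − 0.548927)/3 = 0.795604
T_{2}^{(1)} = 0.785052 + (0.785052 − 0.733935)/3 = 0.802091
T_{2}^{(2)} = 0.802091 + (0.802091 − 0.795604)/15 = 0.802523

0.8025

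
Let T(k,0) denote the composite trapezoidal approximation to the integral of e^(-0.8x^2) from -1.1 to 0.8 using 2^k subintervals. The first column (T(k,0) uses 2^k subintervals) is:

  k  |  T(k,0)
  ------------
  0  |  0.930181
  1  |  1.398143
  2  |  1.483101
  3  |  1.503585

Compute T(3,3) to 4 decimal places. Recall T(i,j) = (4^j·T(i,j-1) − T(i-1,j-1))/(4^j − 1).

1.5104

T(1,1) = 1.398143 + (1.398143 − 0.930181)/3 = 1.554130
T(2,1) = 1.483101 + (1.483101 − 1.398143)/3 = 1.511420
T(3,1) = (4·1.503585 − 1.483101) / 3 = 1.510413
T(2,2) = (16·1.511420 − 1.554130) / 15 = 1.508573
T(3,2) = 1.510413 + (1.510413 − 1.511420)/15 = 1.510346
T(3,3) = (64·1.510346 − 1.508573) / 63 = 1.510374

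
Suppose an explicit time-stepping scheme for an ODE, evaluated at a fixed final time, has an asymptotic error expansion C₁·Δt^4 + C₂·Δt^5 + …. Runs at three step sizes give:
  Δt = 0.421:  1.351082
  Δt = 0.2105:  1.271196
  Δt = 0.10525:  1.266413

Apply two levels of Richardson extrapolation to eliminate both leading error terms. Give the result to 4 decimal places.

1.2661

First eliminate the Δt^4 term (factor 2^4 = 16):
  B₁ = (16·1.271196 − 1.351082)/15 = 1.265870
  B₂ = (16·1.266413 − 1.271196)/15 = 1.266094
Then eliminate the Δt^5 term (factor 2^5 = 32):
  (32·1.266094 − 1.265870)/31 = 1.266101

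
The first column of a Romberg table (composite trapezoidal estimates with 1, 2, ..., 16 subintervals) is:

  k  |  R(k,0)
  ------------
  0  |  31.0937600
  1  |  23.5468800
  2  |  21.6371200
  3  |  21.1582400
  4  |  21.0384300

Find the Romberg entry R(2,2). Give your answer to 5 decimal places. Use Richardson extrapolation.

20.99849

Richardson extrapolation on the trapezoidal column (denominator 4−1=3):
R(1,1) = 23.5468800 + (23.5468800 − 31.0937600)/3 = 21.0312533
R(2,1) = 21.6371200 + (21.6371200 − 23.5468800)/3 = 21.0005333
R(2,2) = (16·21.0005333 − 21.0312533) / 15 = 20.9984853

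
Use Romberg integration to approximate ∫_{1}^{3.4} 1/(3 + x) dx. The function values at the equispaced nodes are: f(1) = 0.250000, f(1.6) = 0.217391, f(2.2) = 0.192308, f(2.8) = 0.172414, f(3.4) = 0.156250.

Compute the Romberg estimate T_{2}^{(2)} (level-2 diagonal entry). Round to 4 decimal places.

0.4700

T_{0}^{(0)} (trapezoid, 1 panel, h=2.4000): 0.487500
T_{1}^{(0)} (trapezoid, 2 panels, h=1.2000): 0.474520
T_{2}^{(0)} (trapezoid, 4 panels, h=0.6000): 0.471143
T_{1}^{(1)} = 0.474520 + (0.474520 − 0.487500)/3 = 0.470193
T_{2}^{(1)} = 0.471143 + (0.471143 − 0.474520)/3 = 0.470017
T_{2}^{(2)} = 0.470017 + (0.470017 − 0.470193)/15 = 0.470005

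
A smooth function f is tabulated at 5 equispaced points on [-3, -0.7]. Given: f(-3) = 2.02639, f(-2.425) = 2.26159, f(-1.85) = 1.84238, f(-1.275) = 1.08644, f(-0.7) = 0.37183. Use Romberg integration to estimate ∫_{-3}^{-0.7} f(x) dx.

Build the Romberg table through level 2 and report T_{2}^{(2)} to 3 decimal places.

3.732

T_{0}^{(0)} (trapezoid, 1 panel, h=2.3000): 2.75795
T_{1}^{(0)} (trapezoid, 2 panels, h=1.1500): 3.49771
T_{2}^{(0)} (trapezoid, 4 panels, h=0.5750): 3.67397
T_{1}^{(1)} = 3.49771 + (3.49771 − 2.75795)/3 = 3.74430
T_{2}^{(1)} = 3.67397 + (3.67397 − 3.49771)/3 = 3.73272
T_{2}^{(2)} = 3.73272 + (3.73272 − 3.74430)/15 = 3.73195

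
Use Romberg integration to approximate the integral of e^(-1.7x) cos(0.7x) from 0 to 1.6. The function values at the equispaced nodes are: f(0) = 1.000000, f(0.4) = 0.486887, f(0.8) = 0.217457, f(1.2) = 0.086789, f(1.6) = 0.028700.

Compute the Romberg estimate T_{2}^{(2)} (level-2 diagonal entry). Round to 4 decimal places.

0.5008

T_{0}^{(0)} (trapezoid, 1 panel, h=1.6000): 0.822960
T_{1}^{(0)} (trapezoid, 2 panels, h=0.8000): 0.585446
T_{2}^{(0)} (trapezoid, 4 panels, h=0.4000): 0.522193
T_{1}^{(1)} = 0.585446 + (0.585446 − 0.822960)/3 = 0.506275
T_{2}^{(1)} = 0.522193 + (0.522193 − 0.585446)/3 = 0.501109
T_{2}^{(2)} = 0.501109 + (0.501109 − 0.506275)/15 = 0.500765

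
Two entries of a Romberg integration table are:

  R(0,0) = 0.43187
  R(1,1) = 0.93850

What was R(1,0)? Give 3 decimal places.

From R(1,1) = (4·R(1,0) − R(0,0))/3, solve for R(1,0):
4·R(1,0) = 3·0.93850 + 0.43187 = 3.24737
R(1,0) = 0.81184

0.812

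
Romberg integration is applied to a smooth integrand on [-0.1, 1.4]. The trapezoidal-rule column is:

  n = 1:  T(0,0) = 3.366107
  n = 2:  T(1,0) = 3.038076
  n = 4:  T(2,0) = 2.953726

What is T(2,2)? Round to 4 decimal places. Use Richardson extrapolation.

Richardson extrapolation on the trapezoidal column (denominator 4−1=3):
T(1,1) = (4·3.038076 − 3.366107) / 3 = 2.928732
T(2,1) = (4·2.953726 − 3.038076) / 3 = 2.925609
T(2,2) = 2.925609 + (2.925609 − 2.928732)/15 = 2.925401

2.9254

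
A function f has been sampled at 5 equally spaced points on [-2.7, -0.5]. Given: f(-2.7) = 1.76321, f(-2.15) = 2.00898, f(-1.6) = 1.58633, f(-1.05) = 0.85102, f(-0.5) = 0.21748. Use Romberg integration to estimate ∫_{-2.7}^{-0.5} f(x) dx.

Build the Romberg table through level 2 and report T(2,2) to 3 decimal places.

T(0,0) (trapezoid, 1 panel, h=2.2000): 2.17876
T(1,0) (trapezoid, 2 panels, h=1.1000): 2.83434
T(2,0) (trapezoid, 4 panels, h=0.5500): 2.99017
T(1,1) = 2.83434 + (2.83434 − 2.17876)/3 = 3.05287
T(2,1) = 2.99017 + (2.99017 − 2.83434)/3 = 3.04211
T(2,2) = 3.04211 + (3.04211 − 3.05287)/15 = 3.04139

3.041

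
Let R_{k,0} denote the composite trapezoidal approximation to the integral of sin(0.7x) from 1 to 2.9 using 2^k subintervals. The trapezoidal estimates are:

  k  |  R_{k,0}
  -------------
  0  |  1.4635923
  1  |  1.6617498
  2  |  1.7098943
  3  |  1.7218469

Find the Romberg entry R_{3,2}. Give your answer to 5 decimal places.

Richardson extrapolation on the trapezoidal column (denominator 4−1=3):
R_{2,1} = 1.7098943 + (1.7098943 − 1.6617498)/3 = 1.7259425
R_{3,1} = (4·1.7218469 − 1.7098943) / 3 = 1.7258311
R_{3,2} = (16·1.7258311 − 1.7259425) / 15 = 1.7258237
(Column j=1 coincides with Simpson's rule on the same nodes.)

1.72582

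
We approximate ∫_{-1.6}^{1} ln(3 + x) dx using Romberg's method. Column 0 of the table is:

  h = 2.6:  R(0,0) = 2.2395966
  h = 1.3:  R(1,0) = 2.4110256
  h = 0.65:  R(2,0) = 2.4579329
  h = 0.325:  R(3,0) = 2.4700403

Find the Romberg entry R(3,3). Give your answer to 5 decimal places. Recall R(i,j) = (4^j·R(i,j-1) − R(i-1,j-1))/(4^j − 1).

R(1,1) = (4·2.4110256 − 2.2395966) / 3 = 2.4681686
R(2,1) = 2.4579329 + (2.4579329 − 2.4110256)/3 = 2.4735687
R(3,1) = 2.4700403 + (2.4700403 − 2.4579329)/3 = 2.4740761
R(2,2) = 2.4735687 + (2.4735687 − 2.4681686)/15 = 2.4739287
R(3,2) = 2.4740761 + (2.4740761 − 2.4735687)/15 = 2.4741099
R(3,3) = 2.4741099 + (2.4741099 − 2.4739287)/63 = 2.4741128

2.47411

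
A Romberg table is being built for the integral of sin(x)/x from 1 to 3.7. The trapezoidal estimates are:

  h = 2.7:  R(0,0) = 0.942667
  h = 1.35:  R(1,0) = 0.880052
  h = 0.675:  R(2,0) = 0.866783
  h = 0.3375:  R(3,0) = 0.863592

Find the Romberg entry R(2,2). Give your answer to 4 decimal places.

0.8626

Richardson extrapolation on the trapezoidal column (denominator 4−1=3):
R(1,1) = 0.880052 + (0.880052 − 0.942667)/3 = 0.859180
R(2,1) = 0.866783 + (0.866783 − 0.880052)/3 = 0.862360
R(2,2) = (16·0.862360 − 0.859180) / 15 = 0.862572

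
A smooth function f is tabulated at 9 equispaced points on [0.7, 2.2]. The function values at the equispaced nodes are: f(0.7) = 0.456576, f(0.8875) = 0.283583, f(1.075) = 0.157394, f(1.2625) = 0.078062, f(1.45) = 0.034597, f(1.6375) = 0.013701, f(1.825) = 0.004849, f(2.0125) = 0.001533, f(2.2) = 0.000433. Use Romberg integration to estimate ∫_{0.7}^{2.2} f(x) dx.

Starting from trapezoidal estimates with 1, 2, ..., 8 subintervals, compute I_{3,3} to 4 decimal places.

I_{0,0} (trapezoid, 1 panel, h=1.5000): 0.342757
I_{1,0} (trapezoid, 2 panels, h=0.7500): 0.197326
I_{2,0} (trapezoid, 4 panels, h=0.3750): 0.159504
I_{3,0} (trapezoid, 8 panels, h=0.1875): 0.150417
I_{1,1} = 0.197326 + (0.197326 − 0.342757)/3 = 0.148849
I_{2,1} = 0.159504 + (0.159504 − 0.197326)/3 = 0.146897
I_{3,1} = 0.150417 + (0.150417 − 0.159504)/3 = 0.147388
I_{2,2} = 0.146897 + (0.146897 − 0.148849)/15 = 0.146767
I_{3,2} = 0.147388 + (0.147388 − 0.146897)/15 = 0.147421
I_{3,3} = 0.147421 + (0.147421 − 0.146767)/63 = 0.147431

0.1474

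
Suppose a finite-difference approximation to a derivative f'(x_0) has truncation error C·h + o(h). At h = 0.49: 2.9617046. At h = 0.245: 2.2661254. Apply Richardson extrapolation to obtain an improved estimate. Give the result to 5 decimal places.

1.57055

Extrapolated value = (2·A(h/2) − A(h)) / (2 − 1)
= (2·2.2661254 − 2.9617046) / 1
= 1.5705462 / 1 = 1.5705462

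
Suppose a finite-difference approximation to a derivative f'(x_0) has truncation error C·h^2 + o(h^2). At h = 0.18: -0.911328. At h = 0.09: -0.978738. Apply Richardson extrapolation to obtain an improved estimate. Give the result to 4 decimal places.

-1.0012

The leading error scales as h^2; refining by a factor of 2 reduces it by 2^2 = 4.
Extrapolated value = (4·A(h/2) − A(h)) / (4 − 1)
= (4·(-0.978738) − (-0.911328)) / 3
= -3.003624 / 3 = -1.001208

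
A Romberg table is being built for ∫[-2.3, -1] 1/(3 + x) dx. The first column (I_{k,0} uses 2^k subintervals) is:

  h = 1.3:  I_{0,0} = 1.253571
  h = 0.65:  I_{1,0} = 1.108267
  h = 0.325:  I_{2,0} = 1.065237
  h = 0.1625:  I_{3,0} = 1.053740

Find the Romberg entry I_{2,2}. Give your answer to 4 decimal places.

1.0503

I_{1,1} = 1.108267 + (1.108267 − 1.253571)/3 = 1.059832
I_{2,1} = (4·1.065237 − 1.108267) / 3 = 1.050894
I_{2,2} = 1.050894 + (1.050894 − 1.059832)/15 = 1.050298
(Column j=1 coincides with Simpson's rule on the same nodes.)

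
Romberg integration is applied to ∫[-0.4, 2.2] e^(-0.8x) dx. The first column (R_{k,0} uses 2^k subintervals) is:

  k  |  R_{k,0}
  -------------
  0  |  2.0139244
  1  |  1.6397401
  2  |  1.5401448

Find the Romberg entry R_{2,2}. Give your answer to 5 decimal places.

R_{1,1} = 1.6397401 + (1.6397401 − 2.0139244)/3 = 1.5150120
R_{2,1} = (4·1.5401448 − 1.6397401) / 3 = 1.5069464
R_{2,2} = (16·1.5069464 − 1.5150120) / 15 = 1.5064087

1.50641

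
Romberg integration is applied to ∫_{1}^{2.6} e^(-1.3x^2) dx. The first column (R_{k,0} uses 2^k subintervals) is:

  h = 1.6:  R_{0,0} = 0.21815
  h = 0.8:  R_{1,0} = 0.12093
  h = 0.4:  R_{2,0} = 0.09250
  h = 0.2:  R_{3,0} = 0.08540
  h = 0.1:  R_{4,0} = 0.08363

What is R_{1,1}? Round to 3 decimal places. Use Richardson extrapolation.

0.089

Richardson extrapolation on the trapezoidal column (denominator 4−1=3):
R_{1,1} = 0.12093 + (0.12093 − 0.21815)/3 = 0.08852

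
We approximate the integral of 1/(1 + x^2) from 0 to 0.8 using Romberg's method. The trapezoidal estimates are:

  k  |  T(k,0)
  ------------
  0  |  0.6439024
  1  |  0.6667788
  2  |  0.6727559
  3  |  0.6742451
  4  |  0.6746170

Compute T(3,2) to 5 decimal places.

0.67474

T(2,1) = (4·0.6727559 − 0.6667788) / 3 = 0.6747483
T(3,1) = 0.6742451 + (0.6742451 − 0.6727559)/3 = 0.6747415
T(3,2) = 0.6747415 + (0.6747415 − 0.6747483)/15 = 0.6747410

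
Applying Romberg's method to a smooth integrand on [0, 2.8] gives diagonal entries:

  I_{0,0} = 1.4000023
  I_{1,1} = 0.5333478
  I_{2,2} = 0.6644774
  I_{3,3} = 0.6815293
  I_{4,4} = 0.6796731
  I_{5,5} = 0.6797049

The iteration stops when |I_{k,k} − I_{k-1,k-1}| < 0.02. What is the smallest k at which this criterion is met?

|I_{1,1} − I_{0,0}| = 0.8666545 ≥ 0.02
|I_{2,2} − I_{1,1}| = 0.1311296 ≥ 0.02
|I_{3,3} − I_{2,2}| = 0.0170519 < 0.02

k = 3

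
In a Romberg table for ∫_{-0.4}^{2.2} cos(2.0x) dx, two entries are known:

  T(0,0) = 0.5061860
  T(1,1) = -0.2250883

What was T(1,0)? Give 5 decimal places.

From T(1,1) = (4·T(1,0) − T(0,0))/3, solve for T(1,0):
4·T(1,0) = 3·(-0.2250883) + 0.5061860 = -0.1690789
T(1,0) = -0.0422697

-0.04227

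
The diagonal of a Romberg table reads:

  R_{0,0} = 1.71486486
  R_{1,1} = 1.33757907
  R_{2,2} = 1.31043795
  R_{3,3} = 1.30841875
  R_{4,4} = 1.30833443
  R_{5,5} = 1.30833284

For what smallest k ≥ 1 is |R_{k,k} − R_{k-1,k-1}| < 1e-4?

|R_{1,1} − R_{0,0}| = 0.37728579 ≥ 1e-4
|R_{2,2} − R_{1,1}| = 0.02714112 ≥ 1e-4
|R_{3,3} − R_{2,2}| = 0.00201920 ≥ 1e-4
|R_{4,4} − R_{3,3}| = 0.00008432 < 1e-4

k = 4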